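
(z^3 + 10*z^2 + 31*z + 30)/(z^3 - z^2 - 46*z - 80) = (z + 3)/(z - 8)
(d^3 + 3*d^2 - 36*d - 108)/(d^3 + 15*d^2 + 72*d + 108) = (d - 6)/(d + 6)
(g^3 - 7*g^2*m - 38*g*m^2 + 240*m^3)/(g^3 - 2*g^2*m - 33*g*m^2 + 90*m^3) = (g - 8*m)/(g - 3*m)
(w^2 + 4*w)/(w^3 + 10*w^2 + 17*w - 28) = w/(w^2 + 6*w - 7)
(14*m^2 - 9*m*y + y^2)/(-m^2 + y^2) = (-14*m^2 + 9*m*y - y^2)/(m^2 - y^2)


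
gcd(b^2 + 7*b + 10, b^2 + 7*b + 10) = b^2 + 7*b + 10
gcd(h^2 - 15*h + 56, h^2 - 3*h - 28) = h - 7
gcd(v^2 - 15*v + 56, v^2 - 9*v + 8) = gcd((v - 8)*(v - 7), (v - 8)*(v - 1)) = v - 8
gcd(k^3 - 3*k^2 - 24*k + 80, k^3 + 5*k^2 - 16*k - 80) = k^2 + k - 20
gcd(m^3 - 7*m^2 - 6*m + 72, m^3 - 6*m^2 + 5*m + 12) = m - 4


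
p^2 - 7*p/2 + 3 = (p - 2)*(p - 3/2)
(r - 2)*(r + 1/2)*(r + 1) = r^3 - r^2/2 - 5*r/2 - 1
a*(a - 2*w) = a^2 - 2*a*w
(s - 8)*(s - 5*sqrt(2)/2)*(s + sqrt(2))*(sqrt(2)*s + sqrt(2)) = sqrt(2)*s^4 - 7*sqrt(2)*s^3 - 3*s^3 - 13*sqrt(2)*s^2 + 21*s^2 + 24*s + 35*sqrt(2)*s + 40*sqrt(2)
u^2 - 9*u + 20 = (u - 5)*(u - 4)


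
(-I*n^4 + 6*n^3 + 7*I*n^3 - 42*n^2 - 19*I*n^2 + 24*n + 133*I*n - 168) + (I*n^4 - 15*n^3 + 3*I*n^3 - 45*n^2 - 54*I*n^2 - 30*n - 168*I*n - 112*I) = -9*n^3 + 10*I*n^3 - 87*n^2 - 73*I*n^2 - 6*n - 35*I*n - 168 - 112*I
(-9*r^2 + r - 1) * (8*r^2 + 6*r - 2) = -72*r^4 - 46*r^3 + 16*r^2 - 8*r + 2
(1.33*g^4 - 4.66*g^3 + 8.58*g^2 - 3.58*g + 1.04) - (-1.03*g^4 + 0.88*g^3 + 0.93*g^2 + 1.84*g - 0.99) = 2.36*g^4 - 5.54*g^3 + 7.65*g^2 - 5.42*g + 2.03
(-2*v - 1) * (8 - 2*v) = 4*v^2 - 14*v - 8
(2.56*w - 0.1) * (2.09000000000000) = 5.3504*w - 0.209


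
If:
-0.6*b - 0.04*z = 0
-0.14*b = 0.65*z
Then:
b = 0.00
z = 0.00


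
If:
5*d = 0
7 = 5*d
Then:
No Solution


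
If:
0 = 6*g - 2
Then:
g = 1/3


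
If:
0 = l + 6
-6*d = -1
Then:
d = 1/6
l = -6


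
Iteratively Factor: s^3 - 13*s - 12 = (s + 3)*(s^2 - 3*s - 4) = (s + 1)*(s + 3)*(s - 4)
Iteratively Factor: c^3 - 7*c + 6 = (c + 3)*(c^2 - 3*c + 2) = (c - 2)*(c + 3)*(c - 1)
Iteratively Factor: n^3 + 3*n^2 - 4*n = (n - 1)*(n^2 + 4*n) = n*(n - 1)*(n + 4)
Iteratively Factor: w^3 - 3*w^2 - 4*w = (w)*(w^2 - 3*w - 4) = w*(w + 1)*(w - 4)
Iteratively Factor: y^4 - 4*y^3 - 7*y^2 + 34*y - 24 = (y + 3)*(y^3 - 7*y^2 + 14*y - 8) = (y - 2)*(y + 3)*(y^2 - 5*y + 4) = (y - 4)*(y - 2)*(y + 3)*(y - 1)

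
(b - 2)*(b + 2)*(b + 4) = b^3 + 4*b^2 - 4*b - 16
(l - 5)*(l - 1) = l^2 - 6*l + 5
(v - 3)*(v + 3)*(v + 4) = v^3 + 4*v^2 - 9*v - 36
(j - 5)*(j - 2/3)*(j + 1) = j^3 - 14*j^2/3 - 7*j/3 + 10/3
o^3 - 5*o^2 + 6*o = o*(o - 3)*(o - 2)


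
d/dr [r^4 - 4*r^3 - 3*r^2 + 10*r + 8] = 4*r^3 - 12*r^2 - 6*r + 10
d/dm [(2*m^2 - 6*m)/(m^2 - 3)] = 6*(m^2 - 2*m + 3)/(m^4 - 6*m^2 + 9)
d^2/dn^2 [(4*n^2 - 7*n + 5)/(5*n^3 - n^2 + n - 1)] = 2*(100*n^6 - 525*n^5 + 795*n^4 - 28*n^3 - 132*n^2 + 81*n - 3)/(125*n^9 - 75*n^8 + 90*n^7 - 106*n^6 + 48*n^5 - 36*n^4 + 22*n^3 - 6*n^2 + 3*n - 1)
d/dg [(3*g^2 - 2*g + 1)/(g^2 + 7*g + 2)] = (23*g^2 + 10*g - 11)/(g^4 + 14*g^3 + 53*g^2 + 28*g + 4)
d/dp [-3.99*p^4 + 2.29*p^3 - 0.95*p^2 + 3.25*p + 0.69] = -15.96*p^3 + 6.87*p^2 - 1.9*p + 3.25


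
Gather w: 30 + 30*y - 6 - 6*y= 24*y + 24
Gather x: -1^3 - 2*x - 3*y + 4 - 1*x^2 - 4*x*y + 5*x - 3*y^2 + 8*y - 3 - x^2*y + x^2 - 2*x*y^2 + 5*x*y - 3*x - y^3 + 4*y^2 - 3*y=-x^2*y + x*(-2*y^2 + y) - y^3 + y^2 + 2*y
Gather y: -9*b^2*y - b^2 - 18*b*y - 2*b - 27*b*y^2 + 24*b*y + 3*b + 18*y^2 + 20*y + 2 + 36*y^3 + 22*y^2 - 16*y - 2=-b^2 + b + 36*y^3 + y^2*(40 - 27*b) + y*(-9*b^2 + 6*b + 4)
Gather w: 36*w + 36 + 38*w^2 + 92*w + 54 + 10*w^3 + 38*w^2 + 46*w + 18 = 10*w^3 + 76*w^2 + 174*w + 108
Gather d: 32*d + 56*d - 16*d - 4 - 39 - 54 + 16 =72*d - 81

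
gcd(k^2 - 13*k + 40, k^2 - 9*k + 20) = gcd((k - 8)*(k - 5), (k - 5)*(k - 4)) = k - 5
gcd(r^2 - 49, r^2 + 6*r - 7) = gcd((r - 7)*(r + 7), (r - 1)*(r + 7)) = r + 7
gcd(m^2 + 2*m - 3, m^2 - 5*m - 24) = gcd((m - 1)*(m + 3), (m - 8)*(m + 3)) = m + 3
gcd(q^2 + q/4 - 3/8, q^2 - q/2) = q - 1/2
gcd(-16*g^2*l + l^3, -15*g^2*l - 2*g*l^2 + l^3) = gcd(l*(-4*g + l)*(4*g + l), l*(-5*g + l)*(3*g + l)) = l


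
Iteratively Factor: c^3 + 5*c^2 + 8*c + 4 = (c + 2)*(c^2 + 3*c + 2) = (c + 1)*(c + 2)*(c + 2)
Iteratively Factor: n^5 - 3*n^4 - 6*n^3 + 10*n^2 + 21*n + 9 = (n - 3)*(n^4 - 6*n^2 - 8*n - 3) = (n - 3)^2*(n^3 + 3*n^2 + 3*n + 1) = (n - 3)^2*(n + 1)*(n^2 + 2*n + 1) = (n - 3)^2*(n + 1)^2*(n + 1)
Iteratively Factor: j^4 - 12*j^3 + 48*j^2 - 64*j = (j - 4)*(j^3 - 8*j^2 + 16*j) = j*(j - 4)*(j^2 - 8*j + 16) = j*(j - 4)^2*(j - 4)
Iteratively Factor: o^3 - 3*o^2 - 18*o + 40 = (o + 4)*(o^2 - 7*o + 10) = (o - 2)*(o + 4)*(o - 5)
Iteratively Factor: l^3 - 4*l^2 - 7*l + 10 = (l - 5)*(l^2 + l - 2) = (l - 5)*(l - 1)*(l + 2)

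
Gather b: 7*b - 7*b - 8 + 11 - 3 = 0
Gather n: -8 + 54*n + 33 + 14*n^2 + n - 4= 14*n^2 + 55*n + 21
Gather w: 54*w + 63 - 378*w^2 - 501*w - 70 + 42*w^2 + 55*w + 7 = -336*w^2 - 392*w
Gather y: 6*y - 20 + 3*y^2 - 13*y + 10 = 3*y^2 - 7*y - 10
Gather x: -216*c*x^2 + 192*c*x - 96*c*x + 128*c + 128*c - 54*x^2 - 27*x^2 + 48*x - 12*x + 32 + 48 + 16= 256*c + x^2*(-216*c - 81) + x*(96*c + 36) + 96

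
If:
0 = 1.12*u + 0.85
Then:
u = -0.76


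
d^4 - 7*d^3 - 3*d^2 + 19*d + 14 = (d - 7)*(d - 2)*(d + 1)^2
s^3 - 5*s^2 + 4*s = s*(s - 4)*(s - 1)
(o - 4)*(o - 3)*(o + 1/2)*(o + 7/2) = o^4 - 3*o^3 - 57*o^2/4 + 143*o/4 + 21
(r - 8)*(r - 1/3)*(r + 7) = r^3 - 4*r^2/3 - 167*r/3 + 56/3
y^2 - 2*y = y*(y - 2)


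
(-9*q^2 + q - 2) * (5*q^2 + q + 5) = -45*q^4 - 4*q^3 - 54*q^2 + 3*q - 10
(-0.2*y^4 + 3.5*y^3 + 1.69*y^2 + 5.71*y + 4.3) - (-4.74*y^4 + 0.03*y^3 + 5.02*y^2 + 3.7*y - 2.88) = 4.54*y^4 + 3.47*y^3 - 3.33*y^2 + 2.01*y + 7.18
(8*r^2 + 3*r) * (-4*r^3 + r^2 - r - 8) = -32*r^5 - 4*r^4 - 5*r^3 - 67*r^2 - 24*r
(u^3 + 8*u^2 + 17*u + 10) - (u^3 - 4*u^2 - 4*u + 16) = 12*u^2 + 21*u - 6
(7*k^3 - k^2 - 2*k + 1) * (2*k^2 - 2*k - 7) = 14*k^5 - 16*k^4 - 51*k^3 + 13*k^2 + 12*k - 7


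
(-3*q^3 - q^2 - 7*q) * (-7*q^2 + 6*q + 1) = 21*q^5 - 11*q^4 + 40*q^3 - 43*q^2 - 7*q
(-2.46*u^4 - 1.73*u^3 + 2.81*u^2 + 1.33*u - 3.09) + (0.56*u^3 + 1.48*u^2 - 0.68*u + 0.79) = -2.46*u^4 - 1.17*u^3 + 4.29*u^2 + 0.65*u - 2.3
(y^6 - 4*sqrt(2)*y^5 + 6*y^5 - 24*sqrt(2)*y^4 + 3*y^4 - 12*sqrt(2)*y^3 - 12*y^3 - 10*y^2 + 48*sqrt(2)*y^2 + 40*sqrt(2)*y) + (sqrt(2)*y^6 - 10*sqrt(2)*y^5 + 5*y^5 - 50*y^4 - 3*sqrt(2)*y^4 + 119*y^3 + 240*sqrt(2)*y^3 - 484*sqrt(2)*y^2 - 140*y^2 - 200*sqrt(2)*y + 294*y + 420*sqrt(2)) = y^6 + sqrt(2)*y^6 - 14*sqrt(2)*y^5 + 11*y^5 - 47*y^4 - 27*sqrt(2)*y^4 + 107*y^3 + 228*sqrt(2)*y^3 - 436*sqrt(2)*y^2 - 150*y^2 - 160*sqrt(2)*y + 294*y + 420*sqrt(2)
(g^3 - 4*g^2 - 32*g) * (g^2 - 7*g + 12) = g^5 - 11*g^4 + 8*g^3 + 176*g^2 - 384*g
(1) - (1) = 0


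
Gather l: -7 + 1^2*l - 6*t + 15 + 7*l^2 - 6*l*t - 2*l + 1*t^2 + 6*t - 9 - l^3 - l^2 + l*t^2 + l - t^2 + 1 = -l^3 + 6*l^2 + l*(t^2 - 6*t)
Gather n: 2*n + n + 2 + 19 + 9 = 3*n + 30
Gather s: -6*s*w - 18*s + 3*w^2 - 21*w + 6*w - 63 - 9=s*(-6*w - 18) + 3*w^2 - 15*w - 72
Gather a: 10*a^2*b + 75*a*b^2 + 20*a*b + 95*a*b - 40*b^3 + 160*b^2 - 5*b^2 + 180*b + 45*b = 10*a^2*b + a*(75*b^2 + 115*b) - 40*b^3 + 155*b^2 + 225*b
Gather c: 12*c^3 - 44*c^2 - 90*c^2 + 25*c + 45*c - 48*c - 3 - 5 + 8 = 12*c^3 - 134*c^2 + 22*c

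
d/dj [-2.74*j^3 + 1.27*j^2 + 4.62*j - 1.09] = -8.22*j^2 + 2.54*j + 4.62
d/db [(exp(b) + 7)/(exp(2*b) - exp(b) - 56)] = -exp(b)/(exp(2*b) - 16*exp(b) + 64)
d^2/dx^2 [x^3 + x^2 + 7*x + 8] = 6*x + 2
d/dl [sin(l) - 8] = cos(l)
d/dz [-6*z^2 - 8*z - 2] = -12*z - 8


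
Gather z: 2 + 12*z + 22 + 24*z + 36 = 36*z + 60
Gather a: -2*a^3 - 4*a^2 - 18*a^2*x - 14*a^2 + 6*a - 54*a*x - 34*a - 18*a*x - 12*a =-2*a^3 + a^2*(-18*x - 18) + a*(-72*x - 40)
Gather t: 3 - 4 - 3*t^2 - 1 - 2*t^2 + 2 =-5*t^2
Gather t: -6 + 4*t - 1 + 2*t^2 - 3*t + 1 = 2*t^2 + t - 6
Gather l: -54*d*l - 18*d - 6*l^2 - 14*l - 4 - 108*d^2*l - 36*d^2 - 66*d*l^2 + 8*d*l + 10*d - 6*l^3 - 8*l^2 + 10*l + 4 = -36*d^2 - 8*d - 6*l^3 + l^2*(-66*d - 14) + l*(-108*d^2 - 46*d - 4)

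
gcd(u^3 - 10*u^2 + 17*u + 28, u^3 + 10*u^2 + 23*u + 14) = u + 1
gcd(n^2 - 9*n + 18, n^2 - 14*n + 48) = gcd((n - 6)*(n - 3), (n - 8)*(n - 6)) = n - 6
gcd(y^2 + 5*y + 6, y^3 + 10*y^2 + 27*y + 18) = y + 3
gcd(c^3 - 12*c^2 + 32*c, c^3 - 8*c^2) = c^2 - 8*c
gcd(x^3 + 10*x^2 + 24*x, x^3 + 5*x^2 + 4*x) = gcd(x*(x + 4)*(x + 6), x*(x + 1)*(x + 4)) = x^2 + 4*x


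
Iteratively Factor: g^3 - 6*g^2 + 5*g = (g)*(g^2 - 6*g + 5) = g*(g - 5)*(g - 1)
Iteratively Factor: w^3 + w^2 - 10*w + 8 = (w - 1)*(w^2 + 2*w - 8) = (w - 1)*(w + 4)*(w - 2)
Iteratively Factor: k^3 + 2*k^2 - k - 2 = (k + 2)*(k^2 - 1) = (k - 1)*(k + 2)*(k + 1)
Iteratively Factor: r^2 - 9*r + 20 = (r - 4)*(r - 5)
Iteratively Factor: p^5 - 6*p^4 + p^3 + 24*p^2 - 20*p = (p - 5)*(p^4 - p^3 - 4*p^2 + 4*p) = (p - 5)*(p - 2)*(p^3 + p^2 - 2*p) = (p - 5)*(p - 2)*(p + 2)*(p^2 - p) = p*(p - 5)*(p - 2)*(p + 2)*(p - 1)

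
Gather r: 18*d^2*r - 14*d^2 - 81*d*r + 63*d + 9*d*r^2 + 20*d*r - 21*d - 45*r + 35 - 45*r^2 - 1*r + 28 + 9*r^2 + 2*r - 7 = -14*d^2 + 42*d + r^2*(9*d - 36) + r*(18*d^2 - 61*d - 44) + 56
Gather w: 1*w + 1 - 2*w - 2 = -w - 1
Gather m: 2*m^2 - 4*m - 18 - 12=2*m^2 - 4*m - 30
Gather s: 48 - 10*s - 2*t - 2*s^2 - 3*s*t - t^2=-2*s^2 + s*(-3*t - 10) - t^2 - 2*t + 48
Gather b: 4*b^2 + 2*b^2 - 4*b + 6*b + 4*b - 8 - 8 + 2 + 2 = 6*b^2 + 6*b - 12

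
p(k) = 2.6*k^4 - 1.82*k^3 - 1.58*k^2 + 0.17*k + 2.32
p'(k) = 10.4*k^3 - 5.46*k^2 - 3.16*k + 0.17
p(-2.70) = 164.34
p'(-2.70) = -235.80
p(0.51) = 1.93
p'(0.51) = -1.48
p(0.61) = 1.78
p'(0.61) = -1.43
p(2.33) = 47.75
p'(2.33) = 94.72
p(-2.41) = 105.92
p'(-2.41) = -169.50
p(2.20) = 36.57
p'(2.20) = 77.53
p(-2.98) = 240.99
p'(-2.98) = -314.12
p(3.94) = 493.70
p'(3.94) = 539.06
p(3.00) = 150.07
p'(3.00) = 222.35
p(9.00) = 15607.69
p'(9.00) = 7111.07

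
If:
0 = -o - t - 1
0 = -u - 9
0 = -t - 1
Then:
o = 0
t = -1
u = -9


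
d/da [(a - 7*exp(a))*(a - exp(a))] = -8*a*exp(a) + 2*a + 14*exp(2*a) - 8*exp(a)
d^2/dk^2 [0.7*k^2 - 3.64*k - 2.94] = 1.40000000000000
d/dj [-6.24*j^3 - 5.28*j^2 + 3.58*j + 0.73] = -18.72*j^2 - 10.56*j + 3.58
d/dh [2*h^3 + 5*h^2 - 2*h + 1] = 6*h^2 + 10*h - 2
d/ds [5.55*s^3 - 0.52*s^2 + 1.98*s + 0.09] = 16.65*s^2 - 1.04*s + 1.98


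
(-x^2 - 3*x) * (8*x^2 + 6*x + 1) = -8*x^4 - 30*x^3 - 19*x^2 - 3*x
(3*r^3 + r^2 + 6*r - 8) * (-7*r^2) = -21*r^5 - 7*r^4 - 42*r^3 + 56*r^2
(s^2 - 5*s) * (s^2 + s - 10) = s^4 - 4*s^3 - 15*s^2 + 50*s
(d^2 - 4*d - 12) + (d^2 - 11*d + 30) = 2*d^2 - 15*d + 18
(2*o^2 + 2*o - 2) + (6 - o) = 2*o^2 + o + 4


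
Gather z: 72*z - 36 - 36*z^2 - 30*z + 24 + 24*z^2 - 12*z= -12*z^2 + 30*z - 12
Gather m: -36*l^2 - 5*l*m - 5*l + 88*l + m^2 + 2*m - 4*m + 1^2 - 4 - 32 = -36*l^2 + 83*l + m^2 + m*(-5*l - 2) - 35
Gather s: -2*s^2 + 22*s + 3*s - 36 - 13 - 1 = -2*s^2 + 25*s - 50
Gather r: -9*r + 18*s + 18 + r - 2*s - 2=-8*r + 16*s + 16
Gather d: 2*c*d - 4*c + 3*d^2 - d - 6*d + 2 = -4*c + 3*d^2 + d*(2*c - 7) + 2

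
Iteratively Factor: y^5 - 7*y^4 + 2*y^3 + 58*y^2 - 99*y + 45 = (y - 1)*(y^4 - 6*y^3 - 4*y^2 + 54*y - 45) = (y - 1)^2*(y^3 - 5*y^2 - 9*y + 45) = (y - 5)*(y - 1)^2*(y^2 - 9) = (y - 5)*(y - 1)^2*(y + 3)*(y - 3)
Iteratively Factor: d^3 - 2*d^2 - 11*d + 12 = (d + 3)*(d^2 - 5*d + 4) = (d - 4)*(d + 3)*(d - 1)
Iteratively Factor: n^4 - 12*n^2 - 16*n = (n + 2)*(n^3 - 2*n^2 - 8*n) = (n + 2)^2*(n^2 - 4*n) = n*(n + 2)^2*(n - 4)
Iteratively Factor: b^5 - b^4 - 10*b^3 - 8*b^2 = (b + 1)*(b^4 - 2*b^3 - 8*b^2) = (b + 1)*(b + 2)*(b^3 - 4*b^2) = b*(b + 1)*(b + 2)*(b^2 - 4*b) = b^2*(b + 1)*(b + 2)*(b - 4)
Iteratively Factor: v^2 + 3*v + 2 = (v + 1)*(v + 2)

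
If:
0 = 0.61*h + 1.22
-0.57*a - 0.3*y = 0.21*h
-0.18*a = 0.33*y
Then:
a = 1.03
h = -2.00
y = -0.56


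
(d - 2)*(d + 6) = d^2 + 4*d - 12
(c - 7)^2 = c^2 - 14*c + 49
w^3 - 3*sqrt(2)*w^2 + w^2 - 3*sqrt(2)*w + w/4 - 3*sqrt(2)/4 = (w + 1/2)^2*(w - 3*sqrt(2))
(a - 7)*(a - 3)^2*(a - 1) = a^4 - 14*a^3 + 64*a^2 - 114*a + 63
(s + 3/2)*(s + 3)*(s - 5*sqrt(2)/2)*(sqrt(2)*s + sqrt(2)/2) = sqrt(2)*s^4 - 5*s^3 + 5*sqrt(2)*s^3 - 25*s^2 + 27*sqrt(2)*s^2/4 - 135*s/4 + 9*sqrt(2)*s/4 - 45/4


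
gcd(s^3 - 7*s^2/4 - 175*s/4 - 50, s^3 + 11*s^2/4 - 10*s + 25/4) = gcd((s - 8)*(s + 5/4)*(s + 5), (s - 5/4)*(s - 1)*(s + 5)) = s + 5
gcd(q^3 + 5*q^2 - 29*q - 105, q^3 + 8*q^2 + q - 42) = q^2 + 10*q + 21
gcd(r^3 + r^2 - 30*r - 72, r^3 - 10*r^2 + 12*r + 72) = r - 6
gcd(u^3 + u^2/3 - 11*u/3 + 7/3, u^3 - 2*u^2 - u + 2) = u - 1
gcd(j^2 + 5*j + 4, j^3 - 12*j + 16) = j + 4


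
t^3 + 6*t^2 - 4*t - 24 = (t - 2)*(t + 2)*(t + 6)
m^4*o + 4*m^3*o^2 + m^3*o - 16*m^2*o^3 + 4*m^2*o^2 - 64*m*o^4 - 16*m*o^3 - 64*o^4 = (m - 4*o)*(m + 4*o)^2*(m*o + o)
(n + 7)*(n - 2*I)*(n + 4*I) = n^3 + 7*n^2 + 2*I*n^2 + 8*n + 14*I*n + 56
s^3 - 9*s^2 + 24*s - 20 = (s - 5)*(s - 2)^2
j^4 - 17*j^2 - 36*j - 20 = (j - 5)*(j + 1)*(j + 2)^2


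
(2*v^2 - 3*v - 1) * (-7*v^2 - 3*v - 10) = -14*v^4 + 15*v^3 - 4*v^2 + 33*v + 10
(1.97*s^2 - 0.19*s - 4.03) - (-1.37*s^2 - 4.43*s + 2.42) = 3.34*s^2 + 4.24*s - 6.45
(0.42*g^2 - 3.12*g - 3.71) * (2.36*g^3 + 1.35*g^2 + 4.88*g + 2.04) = 0.9912*g^5 - 6.7962*g^4 - 10.918*g^3 - 19.3773*g^2 - 24.4696*g - 7.5684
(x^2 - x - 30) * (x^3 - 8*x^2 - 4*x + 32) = x^5 - 9*x^4 - 26*x^3 + 276*x^2 + 88*x - 960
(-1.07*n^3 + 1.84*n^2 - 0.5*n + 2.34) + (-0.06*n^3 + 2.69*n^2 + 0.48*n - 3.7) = -1.13*n^3 + 4.53*n^2 - 0.02*n - 1.36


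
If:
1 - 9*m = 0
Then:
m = 1/9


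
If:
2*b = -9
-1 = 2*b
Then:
No Solution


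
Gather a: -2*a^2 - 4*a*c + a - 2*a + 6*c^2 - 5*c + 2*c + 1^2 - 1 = -2*a^2 + a*(-4*c - 1) + 6*c^2 - 3*c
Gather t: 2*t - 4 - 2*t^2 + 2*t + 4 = -2*t^2 + 4*t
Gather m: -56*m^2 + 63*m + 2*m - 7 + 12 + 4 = -56*m^2 + 65*m + 9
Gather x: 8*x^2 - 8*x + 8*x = 8*x^2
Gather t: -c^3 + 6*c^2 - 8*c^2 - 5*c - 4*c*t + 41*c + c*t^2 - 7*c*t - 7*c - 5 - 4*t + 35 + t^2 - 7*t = -c^3 - 2*c^2 + 29*c + t^2*(c + 1) + t*(-11*c - 11) + 30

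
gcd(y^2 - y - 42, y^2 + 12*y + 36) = y + 6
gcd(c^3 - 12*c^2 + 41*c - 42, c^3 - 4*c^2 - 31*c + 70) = c^2 - 9*c + 14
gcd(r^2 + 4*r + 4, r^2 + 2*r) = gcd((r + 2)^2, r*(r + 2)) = r + 2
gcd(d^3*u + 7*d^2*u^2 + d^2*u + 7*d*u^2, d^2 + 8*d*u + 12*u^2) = 1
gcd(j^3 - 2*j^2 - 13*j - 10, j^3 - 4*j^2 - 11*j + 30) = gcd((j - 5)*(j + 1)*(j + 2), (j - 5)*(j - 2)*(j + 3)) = j - 5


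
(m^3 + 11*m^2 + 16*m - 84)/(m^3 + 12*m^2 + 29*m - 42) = (m - 2)/(m - 1)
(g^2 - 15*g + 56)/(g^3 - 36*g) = (g^2 - 15*g + 56)/(g*(g^2 - 36))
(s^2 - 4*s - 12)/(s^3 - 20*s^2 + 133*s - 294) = (s + 2)/(s^2 - 14*s + 49)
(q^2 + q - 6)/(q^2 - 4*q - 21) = (q - 2)/(q - 7)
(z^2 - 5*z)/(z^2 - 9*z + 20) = z/(z - 4)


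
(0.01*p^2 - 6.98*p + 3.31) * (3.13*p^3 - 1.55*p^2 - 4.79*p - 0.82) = 0.0313*p^5 - 21.8629*p^4 + 21.1314*p^3 + 28.2955*p^2 - 10.1313*p - 2.7142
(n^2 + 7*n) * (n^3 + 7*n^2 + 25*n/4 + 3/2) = n^5 + 14*n^4 + 221*n^3/4 + 181*n^2/4 + 21*n/2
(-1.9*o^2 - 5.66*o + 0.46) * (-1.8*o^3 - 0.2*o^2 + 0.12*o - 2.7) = 3.42*o^5 + 10.568*o^4 + 0.0760000000000001*o^3 + 4.3588*o^2 + 15.3372*o - 1.242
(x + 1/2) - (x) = 1/2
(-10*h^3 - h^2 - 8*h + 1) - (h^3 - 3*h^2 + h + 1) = -11*h^3 + 2*h^2 - 9*h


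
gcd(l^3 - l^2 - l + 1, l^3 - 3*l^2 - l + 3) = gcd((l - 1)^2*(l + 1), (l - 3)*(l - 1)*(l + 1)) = l^2 - 1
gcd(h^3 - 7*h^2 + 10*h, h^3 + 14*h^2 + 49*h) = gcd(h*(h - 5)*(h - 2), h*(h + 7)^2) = h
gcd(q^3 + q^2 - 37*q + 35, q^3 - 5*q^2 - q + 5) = q^2 - 6*q + 5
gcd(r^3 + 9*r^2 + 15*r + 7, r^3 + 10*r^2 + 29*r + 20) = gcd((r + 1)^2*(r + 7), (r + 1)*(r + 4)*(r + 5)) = r + 1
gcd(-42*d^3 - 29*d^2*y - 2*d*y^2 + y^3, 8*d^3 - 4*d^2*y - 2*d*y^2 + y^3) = 2*d + y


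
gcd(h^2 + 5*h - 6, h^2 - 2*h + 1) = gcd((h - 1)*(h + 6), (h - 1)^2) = h - 1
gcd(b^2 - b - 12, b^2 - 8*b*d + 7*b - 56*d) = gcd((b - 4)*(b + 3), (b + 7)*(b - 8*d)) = 1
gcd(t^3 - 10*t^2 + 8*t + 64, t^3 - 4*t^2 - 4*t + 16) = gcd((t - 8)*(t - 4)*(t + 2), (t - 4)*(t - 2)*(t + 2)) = t^2 - 2*t - 8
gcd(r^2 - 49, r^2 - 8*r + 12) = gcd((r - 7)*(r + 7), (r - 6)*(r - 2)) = 1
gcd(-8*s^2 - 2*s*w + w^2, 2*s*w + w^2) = 2*s + w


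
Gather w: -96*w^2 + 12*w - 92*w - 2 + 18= -96*w^2 - 80*w + 16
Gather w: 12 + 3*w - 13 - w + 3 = 2*w + 2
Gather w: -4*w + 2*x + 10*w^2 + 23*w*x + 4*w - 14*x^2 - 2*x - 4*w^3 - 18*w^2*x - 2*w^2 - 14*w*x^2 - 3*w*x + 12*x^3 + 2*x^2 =-4*w^3 + w^2*(8 - 18*x) + w*(-14*x^2 + 20*x) + 12*x^3 - 12*x^2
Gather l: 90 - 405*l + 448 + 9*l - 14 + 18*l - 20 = 504 - 378*l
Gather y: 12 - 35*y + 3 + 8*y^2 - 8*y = 8*y^2 - 43*y + 15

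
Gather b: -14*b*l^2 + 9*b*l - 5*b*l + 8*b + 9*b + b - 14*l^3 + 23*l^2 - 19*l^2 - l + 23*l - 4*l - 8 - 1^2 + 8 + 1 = b*(-14*l^2 + 4*l + 18) - 14*l^3 + 4*l^2 + 18*l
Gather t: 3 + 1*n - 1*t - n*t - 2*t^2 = n - 2*t^2 + t*(-n - 1) + 3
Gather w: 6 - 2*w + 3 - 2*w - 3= 6 - 4*w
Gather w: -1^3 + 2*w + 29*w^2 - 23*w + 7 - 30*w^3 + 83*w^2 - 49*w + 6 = -30*w^3 + 112*w^2 - 70*w + 12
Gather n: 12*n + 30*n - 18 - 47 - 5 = 42*n - 70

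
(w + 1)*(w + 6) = w^2 + 7*w + 6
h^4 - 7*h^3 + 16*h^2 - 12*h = h*(h - 3)*(h - 2)^2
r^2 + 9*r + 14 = (r + 2)*(r + 7)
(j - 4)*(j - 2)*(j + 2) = j^3 - 4*j^2 - 4*j + 16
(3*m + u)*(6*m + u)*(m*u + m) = 18*m^3*u + 18*m^3 + 9*m^2*u^2 + 9*m^2*u + m*u^3 + m*u^2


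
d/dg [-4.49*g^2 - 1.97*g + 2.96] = -8.98*g - 1.97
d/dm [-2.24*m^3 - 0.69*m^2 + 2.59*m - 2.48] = -6.72*m^2 - 1.38*m + 2.59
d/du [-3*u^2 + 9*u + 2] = 9 - 6*u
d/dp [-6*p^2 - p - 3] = -12*p - 1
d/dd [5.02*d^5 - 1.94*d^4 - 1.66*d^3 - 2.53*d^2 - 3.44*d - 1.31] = 25.1*d^4 - 7.76*d^3 - 4.98*d^2 - 5.06*d - 3.44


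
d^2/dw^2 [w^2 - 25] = 2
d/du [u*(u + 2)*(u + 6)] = 3*u^2 + 16*u + 12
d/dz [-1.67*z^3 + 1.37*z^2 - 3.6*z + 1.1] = -5.01*z^2 + 2.74*z - 3.6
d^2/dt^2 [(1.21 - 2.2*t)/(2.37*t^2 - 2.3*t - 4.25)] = ((2.2*t - 1.21)*(4.74*t - 2.3)*(9.48*t - 4.6) + (31.284*t - 15.8554)*(-2.37*t^2 + 2.3*t + 4.25))/(-2.37*t^2 + 2.3*t + 4.25)^3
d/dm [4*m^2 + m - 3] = 8*m + 1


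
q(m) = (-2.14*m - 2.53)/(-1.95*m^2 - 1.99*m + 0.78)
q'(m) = (-2.14*m - 2.53)*(3.9*m + 1.99)/(-1.95*m^2 - 1.99*m + 0.78)^2 - 2.14/(-1.95*m^2 - 1.99*m + 0.78)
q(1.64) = 0.78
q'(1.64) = -0.57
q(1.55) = 0.84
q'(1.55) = -0.66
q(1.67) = 0.76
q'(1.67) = -0.55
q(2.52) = 0.48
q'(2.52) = -0.21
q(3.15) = 0.37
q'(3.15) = -0.13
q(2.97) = 0.40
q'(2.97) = -0.15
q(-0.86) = -0.66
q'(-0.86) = -1.19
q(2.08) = 0.59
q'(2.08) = -0.33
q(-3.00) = -0.36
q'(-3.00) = -0.13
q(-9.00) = -0.12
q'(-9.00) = -0.01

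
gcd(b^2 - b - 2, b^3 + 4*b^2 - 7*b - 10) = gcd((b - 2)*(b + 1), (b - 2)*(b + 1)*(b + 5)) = b^2 - b - 2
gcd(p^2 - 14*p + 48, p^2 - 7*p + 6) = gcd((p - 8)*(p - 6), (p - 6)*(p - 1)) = p - 6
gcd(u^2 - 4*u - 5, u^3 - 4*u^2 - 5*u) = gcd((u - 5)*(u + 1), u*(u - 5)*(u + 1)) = u^2 - 4*u - 5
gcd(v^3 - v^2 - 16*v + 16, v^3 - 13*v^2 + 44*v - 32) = v^2 - 5*v + 4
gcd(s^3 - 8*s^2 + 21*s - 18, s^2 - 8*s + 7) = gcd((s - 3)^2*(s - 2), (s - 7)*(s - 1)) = 1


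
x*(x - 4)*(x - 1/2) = x^3 - 9*x^2/2 + 2*x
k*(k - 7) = k^2 - 7*k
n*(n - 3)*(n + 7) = n^3 + 4*n^2 - 21*n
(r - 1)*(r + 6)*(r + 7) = r^3 + 12*r^2 + 29*r - 42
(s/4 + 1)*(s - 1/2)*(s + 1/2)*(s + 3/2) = s^4/4 + 11*s^3/8 + 23*s^2/16 - 11*s/32 - 3/8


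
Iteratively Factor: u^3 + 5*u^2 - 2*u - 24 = (u + 4)*(u^2 + u - 6) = (u - 2)*(u + 4)*(u + 3)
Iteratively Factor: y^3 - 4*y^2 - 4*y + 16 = (y - 4)*(y^2 - 4) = (y - 4)*(y + 2)*(y - 2)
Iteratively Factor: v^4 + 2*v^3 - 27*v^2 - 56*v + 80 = (v + 4)*(v^3 - 2*v^2 - 19*v + 20) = (v + 4)^2*(v^2 - 6*v + 5) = (v - 5)*(v + 4)^2*(v - 1)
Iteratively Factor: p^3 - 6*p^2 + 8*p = (p - 2)*(p^2 - 4*p) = (p - 4)*(p - 2)*(p)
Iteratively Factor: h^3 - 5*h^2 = (h - 5)*(h^2) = h*(h - 5)*(h)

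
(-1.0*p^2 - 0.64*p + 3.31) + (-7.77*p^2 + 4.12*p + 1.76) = -8.77*p^2 + 3.48*p + 5.07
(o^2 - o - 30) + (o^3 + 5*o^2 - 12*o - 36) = o^3 + 6*o^2 - 13*o - 66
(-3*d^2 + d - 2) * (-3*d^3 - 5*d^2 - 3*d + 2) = 9*d^5 + 12*d^4 + 10*d^3 + d^2 + 8*d - 4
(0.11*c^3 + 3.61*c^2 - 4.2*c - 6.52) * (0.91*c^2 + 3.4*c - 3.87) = 0.1001*c^5 + 3.6591*c^4 + 8.0263*c^3 - 34.1839*c^2 - 5.914*c + 25.2324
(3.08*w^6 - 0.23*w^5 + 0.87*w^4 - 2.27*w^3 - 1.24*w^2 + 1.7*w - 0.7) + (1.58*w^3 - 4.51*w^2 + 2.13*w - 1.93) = 3.08*w^6 - 0.23*w^5 + 0.87*w^4 - 0.69*w^3 - 5.75*w^2 + 3.83*w - 2.63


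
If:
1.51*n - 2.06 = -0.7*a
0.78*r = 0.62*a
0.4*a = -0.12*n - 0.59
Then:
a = -2.19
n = 2.38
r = -1.74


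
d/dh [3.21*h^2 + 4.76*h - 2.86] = 6.42*h + 4.76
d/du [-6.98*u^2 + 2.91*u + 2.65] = 2.91 - 13.96*u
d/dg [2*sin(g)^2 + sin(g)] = (4*sin(g) + 1)*cos(g)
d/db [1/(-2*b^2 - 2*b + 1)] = 2*(2*b + 1)/(2*b^2 + 2*b - 1)^2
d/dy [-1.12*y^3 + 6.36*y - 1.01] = 6.36 - 3.36*y^2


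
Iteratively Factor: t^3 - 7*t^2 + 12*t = (t - 3)*(t^2 - 4*t) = (t - 4)*(t - 3)*(t)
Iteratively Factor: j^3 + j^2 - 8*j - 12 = (j - 3)*(j^2 + 4*j + 4) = (j - 3)*(j + 2)*(j + 2)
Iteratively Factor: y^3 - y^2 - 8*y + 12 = (y - 2)*(y^2 + y - 6) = (y - 2)*(y + 3)*(y - 2)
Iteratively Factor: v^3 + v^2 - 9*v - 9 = (v - 3)*(v^2 + 4*v + 3) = (v - 3)*(v + 3)*(v + 1)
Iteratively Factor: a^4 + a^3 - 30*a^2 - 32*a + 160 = (a + 4)*(a^3 - 3*a^2 - 18*a + 40) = (a - 2)*(a + 4)*(a^2 - a - 20) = (a - 2)*(a + 4)^2*(a - 5)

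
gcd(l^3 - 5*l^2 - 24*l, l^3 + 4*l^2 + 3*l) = l^2 + 3*l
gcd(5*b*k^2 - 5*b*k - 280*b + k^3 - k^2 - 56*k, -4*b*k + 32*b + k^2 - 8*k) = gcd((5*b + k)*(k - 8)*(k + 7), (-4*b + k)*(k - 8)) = k - 8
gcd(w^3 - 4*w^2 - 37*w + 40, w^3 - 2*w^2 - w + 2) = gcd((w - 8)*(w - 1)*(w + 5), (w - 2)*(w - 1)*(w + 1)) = w - 1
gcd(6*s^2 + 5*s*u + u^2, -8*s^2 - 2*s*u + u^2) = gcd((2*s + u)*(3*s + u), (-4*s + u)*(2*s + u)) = 2*s + u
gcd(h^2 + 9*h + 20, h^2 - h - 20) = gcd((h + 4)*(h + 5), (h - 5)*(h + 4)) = h + 4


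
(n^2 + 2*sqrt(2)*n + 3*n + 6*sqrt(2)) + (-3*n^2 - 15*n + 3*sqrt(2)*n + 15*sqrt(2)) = -2*n^2 - 12*n + 5*sqrt(2)*n + 21*sqrt(2)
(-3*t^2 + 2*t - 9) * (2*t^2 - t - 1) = -6*t^4 + 7*t^3 - 17*t^2 + 7*t + 9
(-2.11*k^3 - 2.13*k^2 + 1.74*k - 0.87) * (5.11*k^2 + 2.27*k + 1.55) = -10.7821*k^5 - 15.674*k^4 + 0.785800000000002*k^3 - 3.7974*k^2 + 0.7221*k - 1.3485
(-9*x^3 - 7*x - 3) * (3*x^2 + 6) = -27*x^5 - 75*x^3 - 9*x^2 - 42*x - 18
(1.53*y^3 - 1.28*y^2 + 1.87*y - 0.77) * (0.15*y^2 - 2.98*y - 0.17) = 0.2295*y^5 - 4.7514*y^4 + 3.8348*y^3 - 5.4705*y^2 + 1.9767*y + 0.1309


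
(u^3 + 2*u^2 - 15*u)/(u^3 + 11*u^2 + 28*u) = (u^2 + 2*u - 15)/(u^2 + 11*u + 28)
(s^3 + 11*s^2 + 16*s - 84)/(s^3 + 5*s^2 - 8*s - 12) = (s + 7)/(s + 1)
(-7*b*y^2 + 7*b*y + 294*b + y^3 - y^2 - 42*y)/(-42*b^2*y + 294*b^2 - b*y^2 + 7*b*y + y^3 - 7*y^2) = (y + 6)/(6*b + y)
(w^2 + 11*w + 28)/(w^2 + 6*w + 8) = (w + 7)/(w + 2)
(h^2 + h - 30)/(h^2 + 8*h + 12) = (h - 5)/(h + 2)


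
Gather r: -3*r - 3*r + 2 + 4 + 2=8 - 6*r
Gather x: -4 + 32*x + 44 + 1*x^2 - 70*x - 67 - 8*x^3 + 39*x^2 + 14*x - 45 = -8*x^3 + 40*x^2 - 24*x - 72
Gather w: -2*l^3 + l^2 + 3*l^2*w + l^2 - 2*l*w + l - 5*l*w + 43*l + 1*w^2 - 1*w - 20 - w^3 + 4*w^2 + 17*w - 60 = -2*l^3 + 2*l^2 + 44*l - w^3 + 5*w^2 + w*(3*l^2 - 7*l + 16) - 80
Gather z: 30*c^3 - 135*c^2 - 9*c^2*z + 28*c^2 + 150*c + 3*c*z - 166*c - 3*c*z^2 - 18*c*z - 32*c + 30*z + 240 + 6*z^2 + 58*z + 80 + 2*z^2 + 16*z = 30*c^3 - 107*c^2 - 48*c + z^2*(8 - 3*c) + z*(-9*c^2 - 15*c + 104) + 320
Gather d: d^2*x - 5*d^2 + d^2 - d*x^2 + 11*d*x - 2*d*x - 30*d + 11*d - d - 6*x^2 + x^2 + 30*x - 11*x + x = d^2*(x - 4) + d*(-x^2 + 9*x - 20) - 5*x^2 + 20*x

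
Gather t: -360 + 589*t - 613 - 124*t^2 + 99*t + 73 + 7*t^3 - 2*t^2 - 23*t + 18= 7*t^3 - 126*t^2 + 665*t - 882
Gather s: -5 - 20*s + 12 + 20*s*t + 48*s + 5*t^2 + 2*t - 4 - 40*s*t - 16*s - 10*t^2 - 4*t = s*(12 - 20*t) - 5*t^2 - 2*t + 3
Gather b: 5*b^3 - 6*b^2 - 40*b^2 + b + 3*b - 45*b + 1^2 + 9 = 5*b^3 - 46*b^2 - 41*b + 10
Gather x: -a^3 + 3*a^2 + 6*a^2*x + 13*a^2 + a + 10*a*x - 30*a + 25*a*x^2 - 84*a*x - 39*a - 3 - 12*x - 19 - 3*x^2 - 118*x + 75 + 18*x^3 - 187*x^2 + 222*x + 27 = -a^3 + 16*a^2 - 68*a + 18*x^3 + x^2*(25*a - 190) + x*(6*a^2 - 74*a + 92) + 80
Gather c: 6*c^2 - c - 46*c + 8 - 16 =6*c^2 - 47*c - 8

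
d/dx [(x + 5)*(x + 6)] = 2*x + 11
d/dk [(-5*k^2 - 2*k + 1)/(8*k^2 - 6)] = (4*k^2 + 11*k + 3)/(16*k^4 - 24*k^2 + 9)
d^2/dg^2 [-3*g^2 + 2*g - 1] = -6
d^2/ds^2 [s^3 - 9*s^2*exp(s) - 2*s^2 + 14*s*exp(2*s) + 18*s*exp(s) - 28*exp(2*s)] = -9*s^2*exp(s) + 56*s*exp(2*s) - 18*s*exp(s) + 6*s - 56*exp(2*s) + 18*exp(s) - 4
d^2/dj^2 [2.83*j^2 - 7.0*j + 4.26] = 5.66000000000000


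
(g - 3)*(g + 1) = g^2 - 2*g - 3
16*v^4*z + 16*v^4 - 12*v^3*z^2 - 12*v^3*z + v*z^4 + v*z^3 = (-2*v + z)^2*(4*v + z)*(v*z + v)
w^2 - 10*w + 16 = (w - 8)*(w - 2)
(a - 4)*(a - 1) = a^2 - 5*a + 4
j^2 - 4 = (j - 2)*(j + 2)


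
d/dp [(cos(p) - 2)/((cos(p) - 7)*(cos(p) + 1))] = (cos(p)^2 - 4*cos(p) + 19)*sin(p)/((cos(p) - 7)^2*(cos(p) + 1)^2)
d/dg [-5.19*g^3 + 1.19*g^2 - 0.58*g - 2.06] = -15.57*g^2 + 2.38*g - 0.58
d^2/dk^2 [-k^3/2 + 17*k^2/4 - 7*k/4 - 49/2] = 17/2 - 3*k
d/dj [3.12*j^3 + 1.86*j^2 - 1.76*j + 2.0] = 9.36*j^2 + 3.72*j - 1.76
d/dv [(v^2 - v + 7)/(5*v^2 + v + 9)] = 2*(3*v^2 - 26*v - 8)/(25*v^4 + 10*v^3 + 91*v^2 + 18*v + 81)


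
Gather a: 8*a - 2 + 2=8*a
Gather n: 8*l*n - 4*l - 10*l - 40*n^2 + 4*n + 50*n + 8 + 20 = -14*l - 40*n^2 + n*(8*l + 54) + 28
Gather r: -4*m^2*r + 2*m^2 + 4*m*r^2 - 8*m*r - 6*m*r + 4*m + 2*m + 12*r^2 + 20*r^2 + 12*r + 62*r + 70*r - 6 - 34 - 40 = 2*m^2 + 6*m + r^2*(4*m + 32) + r*(-4*m^2 - 14*m + 144) - 80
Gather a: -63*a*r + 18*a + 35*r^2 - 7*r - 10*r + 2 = a*(18 - 63*r) + 35*r^2 - 17*r + 2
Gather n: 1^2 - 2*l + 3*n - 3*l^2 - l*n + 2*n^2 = -3*l^2 - 2*l + 2*n^2 + n*(3 - l) + 1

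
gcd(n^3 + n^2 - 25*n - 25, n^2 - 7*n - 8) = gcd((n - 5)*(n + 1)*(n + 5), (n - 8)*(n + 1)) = n + 1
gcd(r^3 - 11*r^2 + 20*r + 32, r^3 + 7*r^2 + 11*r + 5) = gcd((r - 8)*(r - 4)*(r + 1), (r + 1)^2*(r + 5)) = r + 1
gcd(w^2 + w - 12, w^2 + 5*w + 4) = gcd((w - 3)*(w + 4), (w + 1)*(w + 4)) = w + 4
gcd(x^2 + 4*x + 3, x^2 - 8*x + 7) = 1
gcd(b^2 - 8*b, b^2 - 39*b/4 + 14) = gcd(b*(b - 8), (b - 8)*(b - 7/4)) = b - 8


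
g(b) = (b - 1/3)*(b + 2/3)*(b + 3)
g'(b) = (b - 1/3)*(b + 2/3) + (b - 1/3)*(b + 3) + (b + 2/3)*(b + 3)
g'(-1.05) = -2.91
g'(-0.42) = -1.49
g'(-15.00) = 575.78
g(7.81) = 685.11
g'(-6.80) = 94.16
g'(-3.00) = 7.78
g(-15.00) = -2637.33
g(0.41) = 0.28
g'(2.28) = 31.57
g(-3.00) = 0.00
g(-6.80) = -166.25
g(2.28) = 30.29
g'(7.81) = 235.83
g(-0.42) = -0.48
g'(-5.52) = 55.39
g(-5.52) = -71.59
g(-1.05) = 1.03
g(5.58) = 281.20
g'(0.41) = 4.02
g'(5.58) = 131.39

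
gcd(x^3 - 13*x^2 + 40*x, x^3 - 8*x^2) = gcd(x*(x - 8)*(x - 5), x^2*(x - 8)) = x^2 - 8*x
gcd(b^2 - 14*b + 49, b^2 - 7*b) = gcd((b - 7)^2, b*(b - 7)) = b - 7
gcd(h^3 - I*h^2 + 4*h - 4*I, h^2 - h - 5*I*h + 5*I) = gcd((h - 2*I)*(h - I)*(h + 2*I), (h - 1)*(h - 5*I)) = 1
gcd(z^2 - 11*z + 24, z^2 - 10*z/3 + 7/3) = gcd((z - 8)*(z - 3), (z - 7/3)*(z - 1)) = 1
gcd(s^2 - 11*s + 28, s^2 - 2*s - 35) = s - 7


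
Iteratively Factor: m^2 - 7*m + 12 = (m - 3)*(m - 4)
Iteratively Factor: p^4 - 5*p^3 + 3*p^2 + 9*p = (p)*(p^3 - 5*p^2 + 3*p + 9) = p*(p + 1)*(p^2 - 6*p + 9) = p*(p - 3)*(p + 1)*(p - 3)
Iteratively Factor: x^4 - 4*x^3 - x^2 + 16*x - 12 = (x - 1)*(x^3 - 3*x^2 - 4*x + 12) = (x - 1)*(x + 2)*(x^2 - 5*x + 6) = (x - 3)*(x - 1)*(x + 2)*(x - 2)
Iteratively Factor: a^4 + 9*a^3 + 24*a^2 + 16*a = (a + 4)*(a^3 + 5*a^2 + 4*a) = (a + 1)*(a + 4)*(a^2 + 4*a) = (a + 1)*(a + 4)^2*(a)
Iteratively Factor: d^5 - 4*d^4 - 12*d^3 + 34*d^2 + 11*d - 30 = (d - 1)*(d^4 - 3*d^3 - 15*d^2 + 19*d + 30) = (d - 2)*(d - 1)*(d^3 - d^2 - 17*d - 15) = (d - 2)*(d - 1)*(d + 3)*(d^2 - 4*d - 5) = (d - 2)*(d - 1)*(d + 1)*(d + 3)*(d - 5)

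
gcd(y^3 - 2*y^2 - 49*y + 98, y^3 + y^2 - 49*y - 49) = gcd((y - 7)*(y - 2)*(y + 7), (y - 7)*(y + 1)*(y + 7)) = y^2 - 49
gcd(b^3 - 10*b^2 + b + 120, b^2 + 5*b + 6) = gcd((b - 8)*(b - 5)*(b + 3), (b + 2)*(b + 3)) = b + 3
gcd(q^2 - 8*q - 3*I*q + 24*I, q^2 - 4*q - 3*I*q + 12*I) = q - 3*I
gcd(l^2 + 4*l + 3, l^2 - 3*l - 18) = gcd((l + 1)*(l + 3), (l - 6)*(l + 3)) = l + 3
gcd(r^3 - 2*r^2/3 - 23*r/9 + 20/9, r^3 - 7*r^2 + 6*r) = r - 1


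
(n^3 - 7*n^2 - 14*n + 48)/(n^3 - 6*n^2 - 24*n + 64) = (n + 3)/(n + 4)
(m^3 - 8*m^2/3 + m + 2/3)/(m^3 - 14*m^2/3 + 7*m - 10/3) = (3*m + 1)/(3*m - 5)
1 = 1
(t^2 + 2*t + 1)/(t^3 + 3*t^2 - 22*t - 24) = (t + 1)/(t^2 + 2*t - 24)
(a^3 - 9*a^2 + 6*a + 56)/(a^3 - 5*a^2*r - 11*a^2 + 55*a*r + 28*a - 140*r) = (-a - 2)/(-a + 5*r)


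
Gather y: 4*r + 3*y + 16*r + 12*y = 20*r + 15*y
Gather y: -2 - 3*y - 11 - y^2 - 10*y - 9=-y^2 - 13*y - 22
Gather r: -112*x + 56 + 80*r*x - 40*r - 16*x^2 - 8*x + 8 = r*(80*x - 40) - 16*x^2 - 120*x + 64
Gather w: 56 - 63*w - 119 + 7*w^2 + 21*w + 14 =7*w^2 - 42*w - 49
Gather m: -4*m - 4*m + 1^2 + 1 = 2 - 8*m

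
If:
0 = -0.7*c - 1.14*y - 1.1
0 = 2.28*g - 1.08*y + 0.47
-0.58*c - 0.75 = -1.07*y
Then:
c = -1.44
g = -0.24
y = -0.08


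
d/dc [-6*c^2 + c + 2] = 1 - 12*c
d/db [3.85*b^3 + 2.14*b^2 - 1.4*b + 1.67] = 11.55*b^2 + 4.28*b - 1.4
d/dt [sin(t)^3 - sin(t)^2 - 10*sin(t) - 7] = (3*sin(t)^2 - 2*sin(t) - 10)*cos(t)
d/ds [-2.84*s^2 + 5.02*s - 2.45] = 5.02 - 5.68*s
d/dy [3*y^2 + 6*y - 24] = 6*y + 6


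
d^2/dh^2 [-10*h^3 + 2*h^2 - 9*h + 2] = 4 - 60*h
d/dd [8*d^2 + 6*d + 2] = 16*d + 6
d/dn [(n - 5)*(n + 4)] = 2*n - 1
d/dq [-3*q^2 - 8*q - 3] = -6*q - 8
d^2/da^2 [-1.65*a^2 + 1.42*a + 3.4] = -3.30000000000000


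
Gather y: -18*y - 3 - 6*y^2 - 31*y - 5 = -6*y^2 - 49*y - 8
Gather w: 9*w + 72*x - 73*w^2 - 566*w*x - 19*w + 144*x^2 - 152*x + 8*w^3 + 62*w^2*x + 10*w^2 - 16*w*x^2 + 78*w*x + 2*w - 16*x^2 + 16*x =8*w^3 + w^2*(62*x - 63) + w*(-16*x^2 - 488*x - 8) + 128*x^2 - 64*x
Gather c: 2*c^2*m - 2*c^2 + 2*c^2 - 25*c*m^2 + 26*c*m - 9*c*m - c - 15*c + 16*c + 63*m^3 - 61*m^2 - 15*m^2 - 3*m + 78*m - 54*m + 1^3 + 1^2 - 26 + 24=2*c^2*m + c*(-25*m^2 + 17*m) + 63*m^3 - 76*m^2 + 21*m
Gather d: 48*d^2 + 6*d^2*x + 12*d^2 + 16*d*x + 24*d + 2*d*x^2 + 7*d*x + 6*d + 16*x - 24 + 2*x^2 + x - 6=d^2*(6*x + 60) + d*(2*x^2 + 23*x + 30) + 2*x^2 + 17*x - 30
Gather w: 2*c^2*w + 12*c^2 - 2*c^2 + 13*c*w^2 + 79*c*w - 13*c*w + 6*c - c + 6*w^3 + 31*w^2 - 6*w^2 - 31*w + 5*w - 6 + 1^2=10*c^2 + 5*c + 6*w^3 + w^2*(13*c + 25) + w*(2*c^2 + 66*c - 26) - 5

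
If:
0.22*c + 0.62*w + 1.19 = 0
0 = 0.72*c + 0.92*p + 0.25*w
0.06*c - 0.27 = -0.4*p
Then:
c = -0.29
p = 0.72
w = -1.82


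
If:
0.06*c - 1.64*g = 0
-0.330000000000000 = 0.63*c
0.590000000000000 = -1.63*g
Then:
No Solution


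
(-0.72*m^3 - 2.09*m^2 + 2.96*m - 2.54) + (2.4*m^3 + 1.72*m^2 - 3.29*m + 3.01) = 1.68*m^3 - 0.37*m^2 - 0.33*m + 0.47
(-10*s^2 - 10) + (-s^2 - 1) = -11*s^2 - 11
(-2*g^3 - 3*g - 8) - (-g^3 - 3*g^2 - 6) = -g^3 + 3*g^2 - 3*g - 2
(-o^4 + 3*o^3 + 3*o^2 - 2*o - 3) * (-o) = o^5 - 3*o^4 - 3*o^3 + 2*o^2 + 3*o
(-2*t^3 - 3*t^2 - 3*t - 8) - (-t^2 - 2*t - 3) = -2*t^3 - 2*t^2 - t - 5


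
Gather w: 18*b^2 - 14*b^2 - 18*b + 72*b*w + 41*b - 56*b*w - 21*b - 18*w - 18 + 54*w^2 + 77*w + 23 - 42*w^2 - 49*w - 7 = 4*b^2 + 2*b + 12*w^2 + w*(16*b + 10) - 2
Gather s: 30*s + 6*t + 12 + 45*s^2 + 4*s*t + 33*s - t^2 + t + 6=45*s^2 + s*(4*t + 63) - t^2 + 7*t + 18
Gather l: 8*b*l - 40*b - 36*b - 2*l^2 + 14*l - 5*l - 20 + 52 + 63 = -76*b - 2*l^2 + l*(8*b + 9) + 95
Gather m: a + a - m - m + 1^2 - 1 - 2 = 2*a - 2*m - 2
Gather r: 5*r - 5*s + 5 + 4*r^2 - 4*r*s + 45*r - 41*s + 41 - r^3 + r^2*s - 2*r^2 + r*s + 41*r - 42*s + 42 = -r^3 + r^2*(s + 2) + r*(91 - 3*s) - 88*s + 88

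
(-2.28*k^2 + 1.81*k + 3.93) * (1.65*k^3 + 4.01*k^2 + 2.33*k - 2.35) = -3.762*k^5 - 6.1563*k^4 + 8.4302*k^3 + 25.3346*k^2 + 4.9034*k - 9.2355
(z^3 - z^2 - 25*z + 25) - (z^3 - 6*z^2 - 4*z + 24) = 5*z^2 - 21*z + 1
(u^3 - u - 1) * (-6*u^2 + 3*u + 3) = -6*u^5 + 3*u^4 + 9*u^3 + 3*u^2 - 6*u - 3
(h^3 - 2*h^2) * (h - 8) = h^4 - 10*h^3 + 16*h^2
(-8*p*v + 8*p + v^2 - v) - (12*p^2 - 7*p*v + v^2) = -12*p^2 - p*v + 8*p - v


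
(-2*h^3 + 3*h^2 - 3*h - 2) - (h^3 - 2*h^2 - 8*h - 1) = -3*h^3 + 5*h^2 + 5*h - 1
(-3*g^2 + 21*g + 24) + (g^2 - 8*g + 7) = -2*g^2 + 13*g + 31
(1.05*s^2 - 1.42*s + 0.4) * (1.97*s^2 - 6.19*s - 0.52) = 2.0685*s^4 - 9.2969*s^3 + 9.0318*s^2 - 1.7376*s - 0.208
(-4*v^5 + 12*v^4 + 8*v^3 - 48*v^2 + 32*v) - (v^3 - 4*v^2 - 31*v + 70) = -4*v^5 + 12*v^4 + 7*v^3 - 44*v^2 + 63*v - 70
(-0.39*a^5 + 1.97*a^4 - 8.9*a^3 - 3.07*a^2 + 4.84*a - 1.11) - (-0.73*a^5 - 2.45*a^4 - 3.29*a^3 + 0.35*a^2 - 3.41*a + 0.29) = 0.34*a^5 + 4.42*a^4 - 5.61*a^3 - 3.42*a^2 + 8.25*a - 1.4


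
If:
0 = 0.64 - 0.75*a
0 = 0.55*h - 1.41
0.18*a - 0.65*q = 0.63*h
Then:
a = 0.85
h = 2.56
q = -2.25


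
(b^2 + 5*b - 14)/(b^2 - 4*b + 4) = (b + 7)/(b - 2)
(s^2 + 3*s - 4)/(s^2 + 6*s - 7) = (s + 4)/(s + 7)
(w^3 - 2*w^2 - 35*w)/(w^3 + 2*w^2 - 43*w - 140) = w/(w + 4)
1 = 1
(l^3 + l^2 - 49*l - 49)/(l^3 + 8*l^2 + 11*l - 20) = (l^3 + l^2 - 49*l - 49)/(l^3 + 8*l^2 + 11*l - 20)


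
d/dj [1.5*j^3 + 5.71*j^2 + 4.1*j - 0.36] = 4.5*j^2 + 11.42*j + 4.1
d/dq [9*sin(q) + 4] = 9*cos(q)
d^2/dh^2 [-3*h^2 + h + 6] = -6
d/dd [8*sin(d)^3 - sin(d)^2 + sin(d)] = (24*sin(d)^2 - 2*sin(d) + 1)*cos(d)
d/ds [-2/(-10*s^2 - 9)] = -40*s/(10*s^2 + 9)^2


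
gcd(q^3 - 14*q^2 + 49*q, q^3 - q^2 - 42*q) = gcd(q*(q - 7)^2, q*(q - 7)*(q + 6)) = q^2 - 7*q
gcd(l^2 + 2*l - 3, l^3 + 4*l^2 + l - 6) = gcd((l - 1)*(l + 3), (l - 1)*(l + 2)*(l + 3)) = l^2 + 2*l - 3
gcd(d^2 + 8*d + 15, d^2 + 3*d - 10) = d + 5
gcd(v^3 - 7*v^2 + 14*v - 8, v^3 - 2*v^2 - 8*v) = v - 4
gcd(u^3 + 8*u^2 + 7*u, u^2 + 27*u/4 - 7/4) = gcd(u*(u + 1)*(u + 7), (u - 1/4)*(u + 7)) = u + 7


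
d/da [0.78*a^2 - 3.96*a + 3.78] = 1.56*a - 3.96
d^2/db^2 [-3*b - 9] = 0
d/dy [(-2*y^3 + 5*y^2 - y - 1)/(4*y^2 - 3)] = (-8*y^4 + 22*y^2 - 22*y + 3)/(16*y^4 - 24*y^2 + 9)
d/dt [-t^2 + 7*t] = 7 - 2*t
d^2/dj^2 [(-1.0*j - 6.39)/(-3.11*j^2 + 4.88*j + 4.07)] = ((-18.66*j - 29.9858)*(-3.11*j^2 + 4.88*j + 4.07) - (1.0*j + 6.39)*(6.22*j - 4.88)*(12.44*j - 9.76))/(-3.11*j^2 + 4.88*j + 4.07)^3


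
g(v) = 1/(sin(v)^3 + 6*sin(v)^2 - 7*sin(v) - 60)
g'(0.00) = 0.00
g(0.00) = -0.02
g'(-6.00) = 0.00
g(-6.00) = -0.02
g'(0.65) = -0.00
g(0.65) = -0.02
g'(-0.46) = 0.00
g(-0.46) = -0.02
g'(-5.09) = -0.00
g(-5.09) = -0.02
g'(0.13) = 0.00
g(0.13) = -0.02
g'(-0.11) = 0.00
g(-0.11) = -0.02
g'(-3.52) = -0.00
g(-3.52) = -0.02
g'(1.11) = -0.00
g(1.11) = -0.02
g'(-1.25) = 0.00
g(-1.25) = -0.02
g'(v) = (-3*sin(v)^2*cos(v) - 12*sin(v)*cos(v) + 7*cos(v))/(sin(v)^3 + 6*sin(v)^2 - 7*sin(v) - 60)^2 = (-3*sin(v)^2 - 12*sin(v) + 7)*cos(v)/(sin(v)^3 + 6*sin(v)^2 - 7*sin(v) - 60)^2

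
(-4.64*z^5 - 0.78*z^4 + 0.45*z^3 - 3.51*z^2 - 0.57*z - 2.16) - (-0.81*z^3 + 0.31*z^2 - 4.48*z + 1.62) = -4.64*z^5 - 0.78*z^4 + 1.26*z^3 - 3.82*z^2 + 3.91*z - 3.78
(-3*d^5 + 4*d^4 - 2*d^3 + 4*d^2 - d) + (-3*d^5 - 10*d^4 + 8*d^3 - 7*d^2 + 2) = -6*d^5 - 6*d^4 + 6*d^3 - 3*d^2 - d + 2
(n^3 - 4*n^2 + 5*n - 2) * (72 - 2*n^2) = -2*n^5 + 8*n^4 + 62*n^3 - 284*n^2 + 360*n - 144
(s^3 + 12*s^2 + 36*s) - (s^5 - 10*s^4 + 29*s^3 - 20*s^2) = -s^5 + 10*s^4 - 28*s^3 + 32*s^2 + 36*s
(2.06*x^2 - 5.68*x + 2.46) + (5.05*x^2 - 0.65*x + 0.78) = 7.11*x^2 - 6.33*x + 3.24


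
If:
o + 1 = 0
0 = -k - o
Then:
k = 1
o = -1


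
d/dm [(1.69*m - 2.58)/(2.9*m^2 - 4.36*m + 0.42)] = (-4.901*m^2 + 14.964*m - 10.539)/(8.41*m^4 - 25.288*m^3 + 21.4456*m^2 - 3.6624*m + 0.1764)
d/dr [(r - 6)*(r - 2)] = 2*r - 8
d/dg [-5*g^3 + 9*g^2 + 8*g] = -15*g^2 + 18*g + 8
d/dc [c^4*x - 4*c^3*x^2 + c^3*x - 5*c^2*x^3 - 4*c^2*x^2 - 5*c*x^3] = x*(4*c^3 - 12*c^2*x + 3*c^2 - 10*c*x^2 - 8*c*x - 5*x^2)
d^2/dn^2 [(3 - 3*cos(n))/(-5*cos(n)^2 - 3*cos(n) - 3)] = 6*(-225*(1 - cos(2*n))^2*cos(n) + 115*(1 - cos(2*n))^2 - 187*cos(n) + 76*cos(2*n) - 15*cos(3*n) + 50*cos(5*n) - 408)/(6*cos(n) + 5*cos(2*n) + 11)^3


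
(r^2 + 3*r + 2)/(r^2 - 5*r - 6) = (r + 2)/(r - 6)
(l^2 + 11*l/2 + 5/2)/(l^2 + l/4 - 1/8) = 4*(l + 5)/(4*l - 1)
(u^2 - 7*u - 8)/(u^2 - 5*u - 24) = (u + 1)/(u + 3)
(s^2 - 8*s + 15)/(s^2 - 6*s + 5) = (s - 3)/(s - 1)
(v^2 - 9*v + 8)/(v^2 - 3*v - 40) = (v - 1)/(v + 5)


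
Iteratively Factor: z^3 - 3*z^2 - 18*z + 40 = (z - 5)*(z^2 + 2*z - 8) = (z - 5)*(z + 4)*(z - 2)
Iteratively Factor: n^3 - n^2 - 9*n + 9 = (n + 3)*(n^2 - 4*n + 3) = (n - 3)*(n + 3)*(n - 1)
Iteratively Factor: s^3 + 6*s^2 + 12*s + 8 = (s + 2)*(s^2 + 4*s + 4) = (s + 2)^2*(s + 2)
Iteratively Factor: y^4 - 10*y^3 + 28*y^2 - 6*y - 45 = (y - 5)*(y^3 - 5*y^2 + 3*y + 9) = (y - 5)*(y + 1)*(y^2 - 6*y + 9) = (y - 5)*(y - 3)*(y + 1)*(y - 3)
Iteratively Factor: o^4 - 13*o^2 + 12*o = (o - 1)*(o^3 + o^2 - 12*o) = (o - 1)*(o + 4)*(o^2 - 3*o) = o*(o - 1)*(o + 4)*(o - 3)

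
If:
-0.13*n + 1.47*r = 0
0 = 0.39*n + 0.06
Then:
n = -0.15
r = -0.01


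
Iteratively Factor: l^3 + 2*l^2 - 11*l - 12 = (l + 4)*(l^2 - 2*l - 3) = (l - 3)*(l + 4)*(l + 1)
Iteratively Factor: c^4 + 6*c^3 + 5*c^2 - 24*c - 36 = (c - 2)*(c^3 + 8*c^2 + 21*c + 18) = (c - 2)*(c + 3)*(c^2 + 5*c + 6) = (c - 2)*(c + 2)*(c + 3)*(c + 3)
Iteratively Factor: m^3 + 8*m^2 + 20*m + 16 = (m + 2)*(m^2 + 6*m + 8) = (m + 2)^2*(m + 4)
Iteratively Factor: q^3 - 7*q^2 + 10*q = (q - 2)*(q^2 - 5*q) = (q - 5)*(q - 2)*(q)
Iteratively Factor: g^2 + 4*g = (g)*(g + 4)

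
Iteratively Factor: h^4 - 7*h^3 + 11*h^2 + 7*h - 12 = (h - 3)*(h^3 - 4*h^2 - h + 4) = (h - 4)*(h - 3)*(h^2 - 1) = (h - 4)*(h - 3)*(h - 1)*(h + 1)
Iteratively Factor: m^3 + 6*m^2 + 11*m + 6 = (m + 1)*(m^2 + 5*m + 6) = (m + 1)*(m + 3)*(m + 2)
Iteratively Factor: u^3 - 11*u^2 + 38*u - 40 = (u - 5)*(u^2 - 6*u + 8) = (u - 5)*(u - 2)*(u - 4)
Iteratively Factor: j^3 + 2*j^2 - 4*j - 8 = (j + 2)*(j^2 - 4) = (j + 2)^2*(j - 2)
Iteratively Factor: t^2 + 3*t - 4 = (t - 1)*(t + 4)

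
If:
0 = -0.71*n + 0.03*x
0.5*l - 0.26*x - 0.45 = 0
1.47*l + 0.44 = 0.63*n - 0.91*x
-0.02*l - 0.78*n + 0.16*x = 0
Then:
No Solution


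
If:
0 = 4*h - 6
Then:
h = 3/2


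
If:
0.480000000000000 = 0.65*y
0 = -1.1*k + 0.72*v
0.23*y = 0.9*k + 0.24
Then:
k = -0.08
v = -0.12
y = 0.74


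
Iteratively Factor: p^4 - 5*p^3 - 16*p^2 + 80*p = (p - 5)*(p^3 - 16*p) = (p - 5)*(p + 4)*(p^2 - 4*p) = p*(p - 5)*(p + 4)*(p - 4)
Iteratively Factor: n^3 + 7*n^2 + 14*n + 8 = (n + 2)*(n^2 + 5*n + 4) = (n + 1)*(n + 2)*(n + 4)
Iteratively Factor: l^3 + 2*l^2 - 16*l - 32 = (l - 4)*(l^2 + 6*l + 8) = (l - 4)*(l + 4)*(l + 2)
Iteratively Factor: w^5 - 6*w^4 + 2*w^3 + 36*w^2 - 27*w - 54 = (w + 2)*(w^4 - 8*w^3 + 18*w^2 - 27) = (w + 1)*(w + 2)*(w^3 - 9*w^2 + 27*w - 27) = (w - 3)*(w + 1)*(w + 2)*(w^2 - 6*w + 9) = (w - 3)^2*(w + 1)*(w + 2)*(w - 3)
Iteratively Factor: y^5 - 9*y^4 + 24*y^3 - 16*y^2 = (y - 4)*(y^4 - 5*y^3 + 4*y^2) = y*(y - 4)*(y^3 - 5*y^2 + 4*y) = y^2*(y - 4)*(y^2 - 5*y + 4) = y^2*(y - 4)^2*(y - 1)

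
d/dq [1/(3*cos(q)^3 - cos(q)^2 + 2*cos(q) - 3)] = (9*cos(q)^2 - 2*cos(q) + 2)*sin(q)/(3*cos(q)^3 - cos(q)^2 + 2*cos(q) - 3)^2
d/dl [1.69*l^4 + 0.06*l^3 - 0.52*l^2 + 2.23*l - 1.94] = 6.76*l^3 + 0.18*l^2 - 1.04*l + 2.23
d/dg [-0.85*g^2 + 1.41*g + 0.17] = 1.41 - 1.7*g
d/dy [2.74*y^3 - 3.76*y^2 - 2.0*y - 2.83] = 8.22*y^2 - 7.52*y - 2.0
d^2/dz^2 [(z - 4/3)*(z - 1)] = 2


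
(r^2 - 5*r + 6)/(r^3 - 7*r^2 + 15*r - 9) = (r - 2)/(r^2 - 4*r + 3)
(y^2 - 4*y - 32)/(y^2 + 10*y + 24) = (y - 8)/(y + 6)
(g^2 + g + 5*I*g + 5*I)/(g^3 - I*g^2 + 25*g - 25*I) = (g + 1)/(g^2 - 6*I*g - 5)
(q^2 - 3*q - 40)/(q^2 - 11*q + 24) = (q + 5)/(q - 3)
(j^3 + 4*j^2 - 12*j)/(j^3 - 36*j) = (j - 2)/(j - 6)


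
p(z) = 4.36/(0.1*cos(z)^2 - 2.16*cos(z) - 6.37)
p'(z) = 4.36*(0.2*sin(z)*cos(z) - 2.16*sin(z))/(0.1*cos(z)^2 - 2.16*cos(z) - 6.37)^2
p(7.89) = -0.69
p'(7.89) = -0.24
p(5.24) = -0.59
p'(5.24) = 0.14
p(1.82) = -0.75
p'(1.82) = -0.27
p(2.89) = -1.04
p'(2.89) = -0.15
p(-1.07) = -0.59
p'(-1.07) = 0.14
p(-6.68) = -0.53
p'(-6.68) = 0.05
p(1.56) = -0.68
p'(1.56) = -0.23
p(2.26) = -0.88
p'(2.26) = -0.31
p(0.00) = -0.52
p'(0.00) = 0.00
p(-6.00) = -0.52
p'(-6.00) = -0.03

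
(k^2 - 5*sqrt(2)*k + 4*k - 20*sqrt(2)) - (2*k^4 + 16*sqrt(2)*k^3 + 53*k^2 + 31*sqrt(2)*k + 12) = -2*k^4 - 16*sqrt(2)*k^3 - 52*k^2 - 36*sqrt(2)*k + 4*k - 20*sqrt(2) - 12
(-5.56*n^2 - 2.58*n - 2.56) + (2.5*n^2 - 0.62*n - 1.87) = -3.06*n^2 - 3.2*n - 4.43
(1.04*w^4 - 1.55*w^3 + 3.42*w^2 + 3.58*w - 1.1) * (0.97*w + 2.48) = 1.0088*w^5 + 1.0757*w^4 - 0.5266*w^3 + 11.9542*w^2 + 7.8114*w - 2.728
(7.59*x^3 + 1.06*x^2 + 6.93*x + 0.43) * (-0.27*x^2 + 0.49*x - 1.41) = -2.0493*x^5 + 3.4329*x^4 - 12.0536*x^3 + 1.785*x^2 - 9.5606*x - 0.6063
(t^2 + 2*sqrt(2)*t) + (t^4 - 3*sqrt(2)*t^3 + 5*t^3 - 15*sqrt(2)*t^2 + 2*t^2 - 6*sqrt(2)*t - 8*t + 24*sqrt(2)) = t^4 - 3*sqrt(2)*t^3 + 5*t^3 - 15*sqrt(2)*t^2 + 3*t^2 - 8*t - 4*sqrt(2)*t + 24*sqrt(2)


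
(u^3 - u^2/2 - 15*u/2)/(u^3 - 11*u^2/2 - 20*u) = (u - 3)/(u - 8)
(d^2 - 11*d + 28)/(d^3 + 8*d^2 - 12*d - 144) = (d - 7)/(d^2 + 12*d + 36)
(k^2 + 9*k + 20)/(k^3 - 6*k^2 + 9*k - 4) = (k^2 + 9*k + 20)/(k^3 - 6*k^2 + 9*k - 4)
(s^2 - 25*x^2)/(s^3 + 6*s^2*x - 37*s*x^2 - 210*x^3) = (-s + 5*x)/(-s^2 - s*x + 42*x^2)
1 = 1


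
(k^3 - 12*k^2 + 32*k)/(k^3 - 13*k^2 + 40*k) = (k - 4)/(k - 5)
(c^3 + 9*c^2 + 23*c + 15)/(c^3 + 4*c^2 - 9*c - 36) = (c^2 + 6*c + 5)/(c^2 + c - 12)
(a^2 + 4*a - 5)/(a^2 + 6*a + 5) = (a - 1)/(a + 1)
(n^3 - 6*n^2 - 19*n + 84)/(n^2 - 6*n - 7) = (n^2 + n - 12)/(n + 1)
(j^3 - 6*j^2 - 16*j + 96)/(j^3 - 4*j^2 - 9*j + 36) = (j^2 - 2*j - 24)/(j^2 - 9)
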